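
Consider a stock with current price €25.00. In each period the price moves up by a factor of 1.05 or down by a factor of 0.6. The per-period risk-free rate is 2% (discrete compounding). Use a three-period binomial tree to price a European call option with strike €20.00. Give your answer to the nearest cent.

€6.85

Risk-neutral probability p = (1 + 0.02 − 0.6)/(1.05 − 0.6) = 0.4200/0.4500 = 0.9333
Terminal stock prices: S_uuu = 28.94, S_uud = 16.54, S_udd = 9.45, S_ddd = 5.4
Terminal payoffs (S − K): max(8.941, 0) = 8.941, max(-3.463, 0) = 0, max(-10.55, 0) = 0, max(-14.6, 0) = 0
Node uu (S = 27.56): V_uu = 1/1.02·[0.9333·8.9406 + 0.0667·0.0000] = 8.1810
Node ud (S = 15.75): V_ud = 1/1.02·[0.9333·0.0000 + 0.0667·0.0000] = 0.0000
Node dd (S = 9): V_dd = 1/1.02·[0.9333·0.0000 + 0.0667·0.0000] = 0.0000
Node u (S = 26.25): V_u = 1/1.02·[0.9333·8.1810 + 0.0667·0.0000] = 7.4858
Node d (S = 15): V_d = 1/1.02·[0.9333·0.0000 + 0.0667·0.0000] = 0.0000
Node 0 (S = 25): V_0 = 1/1.02·[0.9333·7.4858 + 0.0667·0.0000] = 6.8498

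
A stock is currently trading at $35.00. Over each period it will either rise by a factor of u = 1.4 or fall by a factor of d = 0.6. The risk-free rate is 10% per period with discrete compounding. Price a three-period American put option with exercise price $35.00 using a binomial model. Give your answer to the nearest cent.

Risk-neutral probability p = (1 + 0.1 − 0.6)/(1.4 − 0.6) = 0.5000/0.8000 = 0.6250
Terminal stock prices: S_uuu = 96.04, S_uud = 41.16, S_udd = 17.64, S_ddd = 7.56
Terminal payoffs (K − S): max(-61.04, 0) = 0, max(-6.16, 0) = 0, max(17.36, 0) = 17.36, max(27.44, 0) = 27.44
Node uu (S = 68.6): continuation = 1/1.1·[0.6250·0.0000 + 0.3750·0.0000] = 0.0000; exercise value = 0.0000 ≤ continuation, so V_uu = 0.0000
Node ud (S = 29.4): continuation = 1/1.1·[0.6250·0.0000 + 0.3750·17.3600] = 5.9182; exercise value = 5.6000 ≤ continuation, so V_ud = 5.9182
Node dd (S = 12.6): continuation = 1/1.1·[0.6250·17.3600 + 0.3750·27.4400] = 19.2182; exercise value = 22.4000 > continuation, so V_dd = 22.4000 (exercise)
Node u (S = 49): continuation = 1/1.1·[0.6250·0.0000 + 0.3750·5.9182] = 2.0176; exercise value = 0.0000 ≤ continuation, so V_u = 2.0176
Node d (S = 21): continuation = 1/1.1·[0.6250·5.9182 + 0.3750·22.4000] = 10.9990; exercise value = 14.0000 > continuation, so V_d = 14.0000 (exercise)
Node 0 (S = 35): continuation = 1/1.1·[0.6250·2.0176 + 0.3750·14.0000] = 5.9191; exercise value = 0.0000 ≤ continuation, so V_0 = 5.9191

$5.92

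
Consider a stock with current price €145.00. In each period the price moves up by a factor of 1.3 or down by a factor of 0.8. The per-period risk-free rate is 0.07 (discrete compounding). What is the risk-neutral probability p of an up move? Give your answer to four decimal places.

p = 0.5400

Risk-neutral probability p = (1 + 0.07 − 0.8)/(1.3 − 0.8) = 0.2700/0.5000 = 0.5400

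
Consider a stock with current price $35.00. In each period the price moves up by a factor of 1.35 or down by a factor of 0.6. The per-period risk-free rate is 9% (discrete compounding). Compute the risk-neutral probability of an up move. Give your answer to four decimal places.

p = 0.6533

Risk-neutral probability p = (1 + 0.09 − 0.6)/(1.35 − 0.6) = 0.4900/0.7500 = 0.6533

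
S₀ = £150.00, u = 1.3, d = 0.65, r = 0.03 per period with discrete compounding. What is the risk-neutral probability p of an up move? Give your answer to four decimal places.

Risk-neutral probability p = (1 + 0.03 − 0.65)/(1.3 − 0.65) = 0.3800/0.6500 = 0.5846

p = 0.5846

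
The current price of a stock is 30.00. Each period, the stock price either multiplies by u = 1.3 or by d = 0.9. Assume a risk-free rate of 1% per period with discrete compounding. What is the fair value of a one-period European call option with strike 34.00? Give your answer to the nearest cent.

1.36

Risk-neutral probability p = (1 + 0.01 − 0.9)/(1.3 − 0.9) = 0.1100/0.4000 = 0.2750
Terminal stock prices: S_u = 39, S_d = 27
Terminal payoffs (S − K): max(5, 0) = 5, max(-7, 0) = 0
Node 0 (S = 30): V_0 = 1/1.01·[0.2750·5.0000 + 0.7250·0.0000] = 1.3614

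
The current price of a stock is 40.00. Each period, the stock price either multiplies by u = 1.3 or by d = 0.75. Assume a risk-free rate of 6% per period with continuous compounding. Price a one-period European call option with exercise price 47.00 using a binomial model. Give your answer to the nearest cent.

Risk-neutral probability p = (e^0.06 − 0.75)/(1.3 − 0.75) = 0.3118/0.5500 = 0.5670
Terminal stock prices: S_u = 52, S_d = 30
Terminal payoffs (S − K): max(5, 0) = 5, max(-17, 0) = 0
Node 0 (S = 40): V_0 = e^(−0.06)·[0.5670·5.0000 + 0.4330·0.0000] = 2.6698

2.67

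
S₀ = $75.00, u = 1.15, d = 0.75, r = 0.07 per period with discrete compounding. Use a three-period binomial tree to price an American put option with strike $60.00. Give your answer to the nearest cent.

$1.22

Risk-neutral probability p = (1 + 0.07 − 0.75)/(1.15 − 0.75) = 0.3200/0.4000 = 0.8000
Terminal stock prices: S_uuu = 114.1, S_uud = 74.39, S_udd = 48.52, S_ddd = 31.64
Terminal payoffs (K − S): max(-54.07, 0) = 0, max(-14.39, 0) = 0, max(11.48, 0) = 11.48, max(28.36, 0) = 28.36
Node uu (S = 99.19): continuation = 1/1.07·[0.8000·0.0000 + 0.2000·0.0000] = 0.0000; exercise value = 0.0000 ≤ continuation, so V_uu = 0.0000
Node ud (S = 64.69): continuation = 1/1.07·[0.8000·0.0000 + 0.2000·11.4844] = 2.1466; exercise value = 0.0000 ≤ continuation, so V_ud = 2.1466
Node dd (S = 42.19): continuation = 1/1.07·[0.8000·11.4844 + 0.2000·28.3594] = 13.8873; exercise value = 17.8125 > continuation, so V_dd = 17.8125 (exercise)
Node u (S = 86.25): continuation = 1/1.07·[0.8000·0.0000 + 0.2000·2.1466] = 0.4012; exercise value = 0.0000 ≤ continuation, so V_u = 0.4012
Node d (S = 56.25): continuation = 1/1.07·[0.8000·2.1466 + 0.2000·17.8125] = 4.9344; exercise value = 3.7500 ≤ continuation, so V_d = 4.9344
Node 0 (S = 75): continuation = 1/1.07·[0.8000·0.4012 + 0.2000·4.9344] = 1.2223; exercise value = 0.0000 ≤ continuation, so V_0 = 1.2223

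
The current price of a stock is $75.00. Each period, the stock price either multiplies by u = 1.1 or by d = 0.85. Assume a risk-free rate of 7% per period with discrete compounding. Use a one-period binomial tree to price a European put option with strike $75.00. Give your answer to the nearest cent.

Risk-neutral probability p = (1 + 0.07 − 0.85)/(1.1 − 0.85) = 0.2200/0.2500 = 0.8800
Terminal stock prices: S_u = 82.5, S_d = 63.75
Terminal payoffs (K − S): max(-7.5, 0) = 0, max(11.25, 0) = 11.25
Node 0 (S = 75): V_0 = 1/1.07·[0.8800·0.0000 + 0.1200·11.2500] = 1.2617

$1.26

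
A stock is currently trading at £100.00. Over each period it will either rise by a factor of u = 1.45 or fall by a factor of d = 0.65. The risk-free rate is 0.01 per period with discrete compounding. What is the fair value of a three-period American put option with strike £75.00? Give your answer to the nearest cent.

£13.34

Risk-neutral probability p = (1 + 0.01 − 0.65)/(1.45 − 0.65) = 0.3600/0.8000 = 0.4500
Terminal stock prices: S_uuu = 304.9, S_uud = 136.7, S_udd = 61.26, S_ddd = 27.46
Terminal payoffs (K − S): max(-229.9, 0) = 0, max(-61.66, 0) = 0, max(13.74, 0) = 13.74, max(47.54, 0) = 47.54
Node uu (S = 210.2): continuation = 1/1.01·[0.4500·0.0000 + 0.5500·0.0000] = 0.0000; exercise value = 0.0000 ≤ continuation, so V_uu = 0.0000
Node ud (S = 94.25): continuation = 1/1.01·[0.4500·0.0000 + 0.5500·13.7375] = 7.4808; exercise value = 0.0000 ≤ continuation, so V_ud = 7.4808
Node dd (S = 42.25): continuation = 1/1.01·[0.4500·13.7375 + 0.5500·47.5375] = 32.0074; exercise value = 32.7500 > continuation, so V_dd = 32.7500 (exercise)
Node u (S = 145): continuation = 1/1.01·[0.4500·0.0000 + 0.5500·7.4808] = 4.0737; exercise value = 0.0000 ≤ continuation, so V_u = 4.0737
Node d (S = 65): continuation = 1/1.01·[0.4500·7.4808 + 0.5500·32.7500] = 21.1672; exercise value = 10.0000 ≤ continuation, so V_d = 21.1672
Node 0 (S = 100): continuation = 1/1.01·[0.4500·4.0737 + 0.5500·21.1672] = 13.3417; exercise value = 0.0000 ≤ continuation, so V_0 = 13.3417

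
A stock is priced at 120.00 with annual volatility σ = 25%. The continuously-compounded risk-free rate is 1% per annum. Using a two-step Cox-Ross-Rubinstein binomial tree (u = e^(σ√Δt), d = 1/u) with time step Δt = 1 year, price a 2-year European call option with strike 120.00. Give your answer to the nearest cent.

CRR parameters: u = e^(σ√Δt) = e^(0.25·√1) = 1.2840, d = 1/u = 0.7788
Per-period rate: rΔt = 0.01·1 = 0.01, so R = e^0.01 = 1.0101
Risk-neutral probability p = (e^0.01 − 0.7788)/(1.2840 − 0.7788) = 0.2312/0.5052 = 0.4577
Terminal stock prices: S_uu = 197.8, S_ud = 120, S_dd = 72.78
Terminal payoffs (S − K): max(77.85, 0) = 77.85, max(0, 0) = 0, max(-47.22, 0) = 0
Node u (S = 154.1): V_u = e^(−0.01)·[0.4577·77.8466 + 0.5423·0.0000] = 35.2771
Node d (S = 93.46): V_d = e^(−0.01)·[0.4577·0.0000 + 0.5423·0.0000] = 0.0000
Node 0 (S = 120): V_0 = e^(−0.01)·[0.4577·35.2771 + 0.5423·0.0000] = 15.9862

15.99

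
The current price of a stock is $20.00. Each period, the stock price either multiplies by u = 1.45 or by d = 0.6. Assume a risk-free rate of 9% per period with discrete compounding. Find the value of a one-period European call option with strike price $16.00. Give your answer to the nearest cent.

$6.88

Risk-neutral probability p = (1 + 0.09 − 0.6)/(1.45 − 0.6) = 0.4900/0.8500 = 0.5765
Terminal stock prices: S_u = 29, S_d = 12
Terminal payoffs (S − K): max(13, 0) = 13, max(-4, 0) = 0
Node 0 (S = 20): V_0 = 1/1.09·[0.5765·13.0000 + 0.4235·0.0000] = 6.8753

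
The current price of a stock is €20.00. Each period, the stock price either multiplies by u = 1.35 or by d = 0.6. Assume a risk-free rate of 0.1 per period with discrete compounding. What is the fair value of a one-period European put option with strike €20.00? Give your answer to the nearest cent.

€2.42

Risk-neutral probability p = (1 + 0.1 − 0.6)/(1.35 − 0.6) = 0.5000/0.7500 = 0.6667
Terminal stock prices: S_u = 27, S_d = 12
Terminal payoffs (K − S): max(-7, 0) = 0, max(8, 0) = 8
Node 0 (S = 20): V_0 = 1/1.1·[0.6667·0.0000 + 0.3333·8.0000] = 2.4242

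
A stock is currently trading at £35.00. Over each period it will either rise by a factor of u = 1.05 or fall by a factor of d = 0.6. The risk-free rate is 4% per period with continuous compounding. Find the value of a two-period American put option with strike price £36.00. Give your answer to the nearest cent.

Risk-neutral probability p = (e^0.04 − 0.6)/(1.05 − 0.6) = 0.4408/0.4500 = 0.9796
Terminal stock prices: S_uu = 38.59, S_ud = 22.05, S_dd = 12.6
Terminal payoffs (K − S): max(-2.587, 0) = 0, max(13.95, 0) = 13.95, max(23.4, 0) = 23.4
Node u (S = 36.75): continuation = e^(−0.04)·[0.9796·0.0000 + 0.0204·13.9500] = 0.2737; exercise value = 0.0000 ≤ continuation, so V_u = 0.2737
Node d (S = 21): continuation = e^(−0.04)·[0.9796·13.9500 + 0.0204·23.4000] = 13.5884; exercise value = 15.0000 > continuation, so V_d = 15.0000 (exercise)
Node 0 (S = 35): continuation = e^(−0.04)·[0.9796·0.2737 + 0.0204·15.0000] = 0.5519; exercise value = 1.0000 > continuation, so V_0 = 1.0000 (exercise)

£1.00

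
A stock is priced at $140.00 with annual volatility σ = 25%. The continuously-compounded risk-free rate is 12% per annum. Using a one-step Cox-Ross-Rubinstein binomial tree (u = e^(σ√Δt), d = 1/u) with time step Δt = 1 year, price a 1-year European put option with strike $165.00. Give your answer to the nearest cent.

$15.38

CRR parameters: u = e^(σ√Δt) = e^(0.25·√1) = 1.2840, d = 1/u = 0.7788
Per-period rate: rΔt = 0.12·1 = 0.12, so R = e^0.12 = 1.1275
Risk-neutral probability p = (e^0.12 − 0.7788)/(1.2840 − 0.7788) = 0.3487/0.5052 = 0.6902
Terminal stock prices: S_u = 179.8, S_d = 109
Terminal payoffs (K − S): max(-14.76, 0) = 0, max(55.97, 0) = 55.97
Node 0 (S = 140): V_0 = e^(−0.12)·[0.6902·0.0000 + 0.3098·55.9679] = 15.3792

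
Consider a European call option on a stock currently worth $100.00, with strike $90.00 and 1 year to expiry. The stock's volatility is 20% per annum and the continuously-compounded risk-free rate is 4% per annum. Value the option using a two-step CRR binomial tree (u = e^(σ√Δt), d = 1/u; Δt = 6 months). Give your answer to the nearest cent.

CRR parameters: u = e^(σ√Δt) = e^(0.2·√0.5) = 1.1519, d = 1/u = 0.8681
Per-period rate: rΔt = 0.04·0.5 = 0.02, so R = e^0.02 = 1.0202
Risk-neutral probability p = (e^0.02 − 0.8681)/(1.1519 − 0.8681) = 0.1521/0.2838 = 0.5359
Terminal stock prices: S_uu = 132.7, S_ud = 100, S_dd = 75.36
Terminal payoffs (S − K): max(42.69, 0) = 42.69, max(10, 0) = 10, max(-14.64, 0) = 0
Node u (S = 115.2): V_u = e^(−0.02)·[0.5359·42.6896 + 0.4641·10.0000] = 26.9731
Node d (S = 86.81): V_d = e^(−0.02)·[0.5359·10.0000 + 0.4641·0.0000] = 5.2528
Node 0 (S = 100): V_0 = e^(−0.02)·[0.5359·26.9731 + 0.4641·5.2528] = 16.5580

$16.56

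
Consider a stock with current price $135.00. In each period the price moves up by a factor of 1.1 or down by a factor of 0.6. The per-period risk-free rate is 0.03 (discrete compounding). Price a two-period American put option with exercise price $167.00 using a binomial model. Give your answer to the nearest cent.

$32.00

Risk-neutral probability p = (1 + 0.03 − 0.6)/(1.1 − 0.6) = 0.4300/0.5000 = 0.8600
Terminal stock prices: S_uu = 163.4, S_ud = 89.1, S_dd = 48.6
Terminal payoffs (K − S): max(3.65, 0) = 3.65, max(77.9, 0) = 77.9, max(118.4, 0) = 118.4
Node u (S = 148.5): continuation = 1/1.03·[0.8600·3.6500 + 0.1400·77.9000] = 13.6359; exercise value = 18.5000 > continuation, so V_u = 18.5000 (exercise)
Node d (S = 81): continuation = 1/1.03·[0.8600·77.9000 + 0.1400·118.4000] = 81.1359; exercise value = 86.0000 > continuation, so V_d = 86.0000 (exercise)
Node 0 (S = 135): continuation = 1/1.03·[0.8600·18.5000 + 0.1400·86.0000] = 27.1359; exercise value = 32.0000 > continuation, so V_0 = 32.0000 (exercise)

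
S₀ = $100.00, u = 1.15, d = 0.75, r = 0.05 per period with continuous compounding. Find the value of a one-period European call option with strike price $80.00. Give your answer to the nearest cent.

Risk-neutral probability p = (e^0.05 − 0.75)/(1.15 − 0.75) = 0.3013/0.4000 = 0.7532
Terminal stock prices: S_u = 115, S_d = 75
Terminal payoffs (S − K): max(35, 0) = 35, max(-5, 0) = 0
Node 0 (S = 100): V_0 = e^(−0.05)·[0.7532·35.0000 + 0.2468·0.0000] = 25.0756

$25.08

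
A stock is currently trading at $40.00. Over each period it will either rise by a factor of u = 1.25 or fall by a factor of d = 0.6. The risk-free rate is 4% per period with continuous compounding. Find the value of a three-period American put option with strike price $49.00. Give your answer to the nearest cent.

Risk-neutral probability p = (e^0.04 − 0.6)/(1.25 − 0.6) = 0.4408/0.6500 = 0.6782
Terminal stock prices: S_uuu = 78.12, S_uud = 37.5, S_udd = 18, S_ddd = 8.64
Terminal payoffs (K − S): max(-29.12, 0) = 0, max(11.5, 0) = 11.5, max(31, 0) = 31, max(40.36, 0) = 40.36
Node uu (S = 62.5): continuation = e^(−0.04)·[0.6782·0.0000 + 0.3218·11.5000] = 3.5559; exercise value = 0.0000 ≤ continuation, so V_uu = 3.5559
Node ud (S = 30): continuation = e^(−0.04)·[0.6782·11.5000 + 0.3218·31.0000] = 17.0787; exercise value = 19.0000 > continuation, so V_ud = 19.0000 (exercise)
Node dd (S = 14.4): continuation = e^(−0.04)·[0.6782·31.0000 + 0.3218·40.3600] = 32.6787; exercise value = 34.6000 > continuation, so V_dd = 34.6000 (exercise)
Node u (S = 50): continuation = e^(−0.04)·[0.6782·3.5559 + 0.3218·19.0000] = 8.1920; exercise value = 0.0000 ≤ continuation, so V_u = 8.1920
Node d (S = 24): continuation = e^(−0.04)·[0.6782·19.0000 + 0.3218·34.6000] = 23.0787; exercise value = 25.0000 > continuation, so V_d = 25.0000 (exercise)
Node 0 (S = 40): continuation = e^(−0.04)·[0.6782·8.1920 + 0.3218·25.0000] = 13.0680; exercise value = 9.0000 ≤ continuation, so V_0 = 13.0680

$13.07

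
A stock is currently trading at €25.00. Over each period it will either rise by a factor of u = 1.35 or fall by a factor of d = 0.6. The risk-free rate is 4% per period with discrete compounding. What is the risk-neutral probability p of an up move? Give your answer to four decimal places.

p = 0.5867

Risk-neutral probability p = (1 + 0.04 − 0.6)/(1.35 − 0.6) = 0.4400/0.7500 = 0.5867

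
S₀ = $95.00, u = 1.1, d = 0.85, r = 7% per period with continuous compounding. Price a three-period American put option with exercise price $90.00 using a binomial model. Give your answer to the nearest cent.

Risk-neutral probability p = (e^0.07 − 0.85)/(1.1 − 0.85) = 0.2225/0.2500 = 0.8900
Terminal stock prices: S_uuu = 126.4, S_uud = 97.71, S_udd = 75.5, S_ddd = 58.34
Terminal payoffs (K − S): max(-36.45, 0) = 0, max(-7.708, 0) = 0, max(14.5, 0) = 14.5, max(31.66, 0) = 31.66
Node uu (S = 115): continuation = e^(−0.07)·[0.8900·0.0000 + 0.1100·0.0000] = 0.0000; exercise value = 0.0000 ≤ continuation, so V_uu = 0.0000
Node ud (S = 88.83): continuation = e^(−0.07)·[0.8900·0.0000 + 0.1100·14.4988] = 1.4866; exercise value = 1.1750 ≤ continuation, so V_ud = 1.4866
Node dd (S = 68.64): continuation = e^(−0.07)·[0.8900·14.4988 + 0.1100·31.6581] = 15.2779; exercise value = 21.3625 > continuation, so V_dd = 21.3625 (exercise)
Node u (S = 104.5): continuation = e^(−0.07)·[0.8900·0.0000 + 0.1100·1.4866] = 0.1524; exercise value = 0.0000 ≤ continuation, so V_u = 0.1524
Node d (S = 80.75): continuation = e^(−0.07)·[0.8900·1.4866 + 0.1100·21.3625] = 3.4240; exercise value = 9.2500 > continuation, so V_d = 9.2500 (exercise)
Node 0 (S = 95): continuation = e^(−0.07)·[0.8900·0.1524 + 0.1100·9.2500] = 1.0749; exercise value = 0.0000 ≤ continuation, so V_0 = 1.0749

$1.07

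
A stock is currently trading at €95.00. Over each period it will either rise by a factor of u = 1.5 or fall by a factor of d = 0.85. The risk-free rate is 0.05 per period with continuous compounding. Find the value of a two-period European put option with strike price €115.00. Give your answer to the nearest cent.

€19.99

Risk-neutral probability p = (e^0.05 − 0.85)/(1.5 − 0.85) = 0.2013/0.6500 = 0.3096
Terminal stock prices: S_uu = 213.8, S_ud = 121.1, S_dd = 68.64
Terminal payoffs (K − S): max(-98.75, 0) = 0, max(-6.125, 0) = 0, max(46.36, 0) = 46.36
Node u (S = 142.5): V_u = e^(−0.05)·[0.3096·0.0000 + 0.6904·0.0000] = 0.0000
Node d (S = 80.75): V_d = e^(−0.05)·[0.3096·0.0000 + 0.6904·46.3625] = 30.4455
Node 0 (S = 95): V_0 = e^(−0.05)·[0.3096·0.0000 + 0.6904·30.4455] = 19.9930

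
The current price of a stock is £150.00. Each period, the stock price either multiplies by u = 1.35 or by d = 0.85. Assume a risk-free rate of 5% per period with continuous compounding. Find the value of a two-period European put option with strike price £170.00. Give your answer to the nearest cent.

£19.90

Risk-neutral probability p = (e^0.05 − 0.85)/(1.35 − 0.85) = 0.2013/0.5000 = 0.4025
Terminal stock prices: S_uu = 273.4, S_ud = 172.1, S_dd = 108.4
Terminal payoffs (K − S): max(-103.4, 0) = 0, max(-2.125, 0) = 0, max(61.63, 0) = 61.63
Node u (S = 202.5): V_u = e^(−0.05)·[0.4025·0.0000 + 0.5975·0.0000] = 0.0000
Node d (S = 127.5): V_d = e^(−0.05)·[0.4025·0.0000 + 0.5975·61.6250] = 35.0227
Node 0 (S = 150): V_0 = e^(−0.05)·[0.4025·0.0000 + 0.5975·35.0227] = 19.9041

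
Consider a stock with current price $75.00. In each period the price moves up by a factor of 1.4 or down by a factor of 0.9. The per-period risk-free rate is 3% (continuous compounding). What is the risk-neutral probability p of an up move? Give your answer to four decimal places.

p = 0.2609

Risk-neutral probability p = (e^0.03 − 0.9)/(1.4 − 0.9) = 0.1305/0.5000 = 0.2609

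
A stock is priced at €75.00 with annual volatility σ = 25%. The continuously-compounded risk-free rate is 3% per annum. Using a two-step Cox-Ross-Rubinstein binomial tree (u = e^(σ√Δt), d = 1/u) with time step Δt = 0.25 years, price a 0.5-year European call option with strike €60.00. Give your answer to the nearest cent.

€16.29

CRR parameters: u = e^(σ√Δt) = e^(0.25·√0.25) = 1.1331, d = 1/u = 0.8825
Per-period rate: rΔt = 0.03·0.25 = 0.0075, so R = e^0.0075 = 1.0075
Risk-neutral probability p = (e^0.0075 − 0.8825)/(1.1331 − 0.8825) = 0.1250/0.2507 = 0.4988
Terminal stock prices: S_uu = 96.3, S_ud = 75, S_dd = 58.41
Terminal payoffs (S − K): max(36.3, 0) = 36.3, max(15, 0) = 15, max(-1.59, 0) = 0
Node u (S = 84.99): V_u = e^(−0.0075)·[0.4988·36.3019 + 0.5012·15.0000] = 25.4345
Node d (S = 66.19): V_d = e^(−0.0075)·[0.4988·15.0000 + 0.5012·0.0000] = 7.4265
Node 0 (S = 75): V_0 = e^(−0.0075)·[0.4988·25.4345 + 0.5012·7.4265] = 16.2867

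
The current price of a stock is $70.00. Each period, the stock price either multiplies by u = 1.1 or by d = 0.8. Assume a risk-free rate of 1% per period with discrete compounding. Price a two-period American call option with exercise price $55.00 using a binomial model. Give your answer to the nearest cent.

Risk-neutral probability p = (1 + 0.01 − 0.8)/(1.1 − 0.8) = 0.2100/0.3000 = 0.7000
Terminal stock prices: S_uu = 84.7, S_ud = 61.6, S_dd = 44.8
Terminal payoffs (S − K): max(29.7, 0) = 29.7, max(6.6, 0) = 6.6, max(-10.2, 0) = 0
Node u (S = 77): continuation = 1/1.01·[0.7000·29.7000 + 0.3000·6.6000] = 22.5446; exercise value = 22.0000 ≤ continuation, so V_u = 22.5446
Node d (S = 56): continuation = 1/1.01·[0.7000·6.6000 + 0.3000·0.0000] = 4.5743; exercise value = 1.0000 ≤ continuation, so V_d = 4.5743
Node 0 (S = 70): continuation = 1/1.01·[0.7000·22.5446 + 0.3000·4.5743] = 16.9836; exercise value = 15.0000 ≤ continuation, so V_0 = 16.9836

$16.98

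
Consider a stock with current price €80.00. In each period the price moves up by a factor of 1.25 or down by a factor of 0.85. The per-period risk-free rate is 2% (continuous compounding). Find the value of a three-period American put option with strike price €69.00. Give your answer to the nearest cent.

€3.55

Risk-neutral probability p = (e^0.02 − 0.85)/(1.25 − 0.85) = 0.1702/0.4000 = 0.4255
Terminal stock prices: S_uuu = 156.2, S_uud = 106.2, S_udd = 72.25, S_ddd = 49.13
Terminal payoffs (K − S): max(-87.25, 0) = 0, max(-37.25, 0) = 0, max(-3.25, 0) = 0, max(19.87, 0) = 19.87
Node uu (S = 125): continuation = e^(−0.02)·[0.4255·0.0000 + 0.5745·0.0000] = 0.0000; exercise value = 0.0000 ≤ continuation, so V_uu = 0.0000
Node ud (S = 85): continuation = e^(−0.02)·[0.4255·0.0000 + 0.5745·0.0000] = 0.0000; exercise value = 0.0000 ≤ continuation, so V_ud = 0.0000
Node dd (S = 57.8): continuation = e^(−0.02)·[0.4255·0.0000 + 0.5745·19.8700] = 11.1892; exercise value = 11.2000 > continuation, so V_dd = 11.2000 (exercise)
Node u (S = 100): continuation = e^(−0.02)·[0.4255·0.0000 + 0.5745·0.0000] = 0.0000; exercise value = 0.0000 ≤ continuation, so V_u = 0.0000
Node d (S = 68): continuation = e^(−0.02)·[0.4255·0.0000 + 0.5745·11.2000] = 6.3070; exercise value = 1.0000 ≤ continuation, so V_d = 6.3070
Node 0 (S = 80): continuation = e^(−0.02)·[0.4255·0.0000 + 0.5745·6.3070] = 3.5516; exercise value = 0.0000 ≤ continuation, so V_0 = 3.5516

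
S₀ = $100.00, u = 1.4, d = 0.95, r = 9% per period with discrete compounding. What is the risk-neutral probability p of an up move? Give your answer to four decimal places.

p = 0.3111

Risk-neutral probability p = (1 + 0.09 − 0.95)/(1.4 − 0.95) = 0.1400/0.4500 = 0.3111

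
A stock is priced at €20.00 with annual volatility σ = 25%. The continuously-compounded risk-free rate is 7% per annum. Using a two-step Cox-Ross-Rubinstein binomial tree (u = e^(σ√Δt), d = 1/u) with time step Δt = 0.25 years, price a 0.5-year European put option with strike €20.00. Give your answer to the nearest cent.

CRR parameters: u = e^(σ√Δt) = e^(0.25·√0.25) = 1.1331, d = 1/u = 0.8825
Per-period rate: rΔt = 0.07·0.25 = 0.0175, so R = e^0.0175 = 1.0177
Risk-neutral probability p = (e^0.0175 − 0.8825)/(1.1331 − 0.8825) = 0.1352/0.2507 = 0.5392
Terminal stock prices: S_uu = 25.68, S_ud = 20, S_dd = 15.58
Terminal payoffs (K − S): max(-5.681, 0) = 0, max(0, 0) = 0, max(4.424, 0) = 4.424
Node u (S = 22.66): V_u = e^(−0.0175)·[0.5392·0.0000 + 0.4608·0.0000] = 0.0000
Node d (S = 17.65): V_d = e^(−0.0175)·[0.5392·0.0000 + 0.4608·4.4240] = 2.0031
Node 0 (S = 20): V_0 = e^(−0.0175)·[0.5392·0.0000 + 0.4608·2.0031] = 0.9070

€0.91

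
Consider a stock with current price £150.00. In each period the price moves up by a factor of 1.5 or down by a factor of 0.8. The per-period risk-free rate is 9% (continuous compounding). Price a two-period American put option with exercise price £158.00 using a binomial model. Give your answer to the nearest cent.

£20.13

Risk-neutral probability p = (e^0.09 − 0.8)/(1.5 − 0.8) = 0.2942/0.7000 = 0.4202
Terminal stock prices: S_uu = 337.5, S_ud = 180, S_dd = 96
Terminal payoffs (K − S): max(-179.5, 0) = 0, max(-22, 0) = 0, max(62, 0) = 62
Node u (S = 225): continuation = e^(−0.09)·[0.4202·0.0000 + 0.5798·0.0000] = 0.0000; exercise value = 0.0000 ≤ continuation, so V_u = 0.0000
Node d (S = 120): continuation = e^(−0.09)·[0.4202·0.0000 + 0.5798·62.0000] = 32.8509; exercise value = 38.0000 > continuation, so V_d = 38.0000 (exercise)
Node 0 (S = 150): continuation = e^(−0.09)·[0.4202·0.0000 + 0.5798·38.0000] = 20.1344; exercise value = 8.0000 ≤ continuation, so V_0 = 20.1344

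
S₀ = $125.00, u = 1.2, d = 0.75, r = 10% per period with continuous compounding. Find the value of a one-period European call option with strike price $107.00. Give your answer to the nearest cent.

$30.71

Risk-neutral probability p = (e^0.1 − 0.75)/(1.2 − 0.75) = 0.3552/0.4500 = 0.7893
Terminal stock prices: S_u = 150, S_d = 93.75
Terminal payoffs (S − K): max(43, 0) = 43, max(-13.25, 0) = 0
Node 0 (S = 125): V_0 = e^(−0.1)·[0.7893·43.0000 + 0.2107·0.0000] = 30.7089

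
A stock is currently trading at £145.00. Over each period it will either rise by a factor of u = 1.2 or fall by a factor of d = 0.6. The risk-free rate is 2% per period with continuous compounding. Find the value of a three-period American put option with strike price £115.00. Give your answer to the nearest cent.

Risk-neutral probability p = (e^0.02 − 0.6)/(1.2 − 0.6) = 0.4202/0.6000 = 0.7003
Terminal stock prices: S_uuu = 250.6, S_uud = 125.3, S_udd = 62.64, S_ddd = 31.32
Terminal payoffs (K − S): max(-135.6, 0) = 0, max(-10.28, 0) = 0, max(52.36, 0) = 52.36, max(83.68, 0) = 83.68
Node uu (S = 208.8): continuation = e^(−0.02)·[0.7003·0.0000 + 0.2997·0.0000] = 0.0000; exercise value = 0.0000 ≤ continuation, so V_uu = 0.0000
Node ud (S = 104.4): continuation = e^(−0.02)·[0.7003·0.0000 + 0.2997·52.3600] = 15.3797; exercise value = 10.6000 ≤ continuation, so V_ud = 15.3797
Node dd (S = 52.2): continuation = e^(−0.02)·[0.7003·52.3600 + 0.2997·83.6800] = 60.5228; exercise value = 62.8000 > continuation, so V_dd = 62.8000 (exercise)
Node u (S = 174): continuation = e^(−0.02)·[0.7003·0.0000 + 0.2997·15.3797] = 4.5175; exercise value = 0.0000 ≤ continuation, so V_u = 4.5175
Node d (S = 87): continuation = e^(−0.02)·[0.7003·15.3797 + 0.2997·62.8000] = 29.0040; exercise value = 28.0000 ≤ continuation, so V_d = 29.0040
Node 0 (S = 145): continuation = e^(−0.02)·[0.7003·4.5175 + 0.2997·29.0040] = 11.6205; exercise value = 0.0000 ≤ continuation, so V_0 = 11.6205

£11.62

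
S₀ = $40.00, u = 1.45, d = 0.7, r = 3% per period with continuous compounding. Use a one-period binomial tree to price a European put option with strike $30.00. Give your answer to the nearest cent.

$1.09

Risk-neutral probability p = (e^0.03 − 0.7)/(1.45 − 0.7) = 0.3305/0.7500 = 0.4406
Terminal stock prices: S_u = 58, S_d = 28
Terminal payoffs (K − S): max(-28, 0) = 0, max(2, 0) = 2
Node 0 (S = 40): V_0 = e^(−0.03)·[0.4406·0.0000 + 0.5594·2.0000] = 1.0857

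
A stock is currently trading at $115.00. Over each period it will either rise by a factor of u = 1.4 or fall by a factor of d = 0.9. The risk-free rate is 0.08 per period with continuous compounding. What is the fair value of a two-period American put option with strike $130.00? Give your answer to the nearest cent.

$15.50

Risk-neutral probability p = (e^0.08 − 0.9)/(1.4 − 0.9) = 0.1833/0.5000 = 0.3666
Terminal stock prices: S_uu = 225.4, S_ud = 144.9, S_dd = 93.15
Terminal payoffs (K − S): max(-95.4, 0) = 0, max(-14.9, 0) = 0, max(36.85, 0) = 36.85
Node u (S = 161): continuation = e^(−0.08)·[0.3666·0.0000 + 0.6334·0.0000] = 0.0000; exercise value = 0.0000 ≤ continuation, so V_u = 0.0000
Node d (S = 103.5): continuation = e^(−0.08)·[0.3666·0.0000 + 0.6334·36.8500] = 21.5471; exercise value = 26.5000 > continuation, so V_d = 26.5000 (exercise)
Node 0 (S = 115): continuation = e^(−0.08)·[0.3666·0.0000 + 0.6334·26.5000] = 15.4952; exercise value = 15.0000 ≤ continuation, so V_0 = 15.4952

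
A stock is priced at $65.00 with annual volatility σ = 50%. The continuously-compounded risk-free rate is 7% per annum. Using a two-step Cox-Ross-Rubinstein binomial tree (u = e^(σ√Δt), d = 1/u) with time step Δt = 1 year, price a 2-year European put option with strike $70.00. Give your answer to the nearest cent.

CRR parameters: u = e^(σ√Δt) = e^(0.5·√1) = 1.6487, d = 1/u = 0.6065
Per-period rate: rΔt = 0.07·1 = 0.07, so R = e^0.07 = 1.0725
Risk-neutral probability p = (e^0.07 − 0.6065)/(1.6487 − 0.6065) = 0.4660/1.0422 = 0.4471
Terminal stock prices: S_uu = 176.7, S_ud = 65, S_dd = 23.91
Terminal payoffs (K − S): max(-106.7, 0) = 0, max(5, 0) = 5, max(46.09, 0) = 46.09
Node u (S = 107.2): V_u = e^(−0.07)·[0.4471·0.0000 + 0.5529·5.0000] = 2.5775
Node d (S = 39.42): V_d = e^(−0.07)·[0.4471·5.0000 + 0.5529·46.0878] = 25.8431
Node 0 (S = 65): V_0 = e^(−0.07)·[0.4471·2.5775 + 0.5529·25.8431] = 14.3968

$14.40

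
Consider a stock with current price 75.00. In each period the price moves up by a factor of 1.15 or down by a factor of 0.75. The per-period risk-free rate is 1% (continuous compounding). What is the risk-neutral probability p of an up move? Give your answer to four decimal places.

p = 0.6501

Risk-neutral probability p = (e^0.01 − 0.75)/(1.15 − 0.75) = 0.2601/0.4000 = 0.6501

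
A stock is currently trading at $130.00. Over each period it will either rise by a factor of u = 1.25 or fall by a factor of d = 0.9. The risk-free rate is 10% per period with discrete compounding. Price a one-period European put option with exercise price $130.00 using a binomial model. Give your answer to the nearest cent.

Risk-neutral probability p = (1 + 0.1 − 0.9)/(1.25 − 0.9) = 0.2000/0.3500 = 0.5714
Terminal stock prices: S_u = 162.5, S_d = 117
Terminal payoffs (K − S): max(-32.5, 0) = 0, max(13, 0) = 13
Node 0 (S = 130): V_0 = 1/1.1·[0.5714·0.0000 + 0.4286·13.0000] = 5.0649

$5.06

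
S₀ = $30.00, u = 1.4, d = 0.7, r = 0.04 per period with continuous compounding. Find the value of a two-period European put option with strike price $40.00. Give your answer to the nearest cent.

$11.04

Risk-neutral probability p = (e^0.04 − 0.7)/(1.4 − 0.7) = 0.3408/0.7000 = 0.4869
Terminal stock prices: S_uu = 58.8, S_ud = 29.4, S_dd = 14.7
Terminal payoffs (K − S): max(-18.8, 0) = 0, max(10.6, 0) = 10.6, max(25.3, 0) = 25.3
Node u (S = 42): V_u = e^(−0.04)·[0.4869·0.0000 + 0.5131·10.6000] = 5.2259
Node d (S = 21): V_d = e^(−0.04)·[0.4869·10.6000 + 0.5131·25.3000] = 17.4316
Node 0 (S = 30): V_0 = e^(−0.04)·[0.4869·5.2259 + 0.5131·17.4316] = 11.0385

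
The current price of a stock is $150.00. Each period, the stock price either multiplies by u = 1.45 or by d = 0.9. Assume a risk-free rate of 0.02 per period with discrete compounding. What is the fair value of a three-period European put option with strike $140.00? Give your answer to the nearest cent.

$13.80

Risk-neutral probability p = (1 + 0.02 − 0.9)/(1.45 − 0.9) = 0.1200/0.5500 = 0.2182
Terminal stock prices: S_uuu = 457.3, S_uud = 283.8, S_udd = 176.2, S_ddd = 109.4
Terminal payoffs (K − S): max(-317.3, 0) = 0, max(-143.8, 0) = 0, max(-36.18, 0) = 0, max(30.65, 0) = 30.65
Node uu (S = 315.4): V_uu = 1/1.02·[0.2182·0.0000 + 0.7818·0.0000] = 0.0000
Node ud (S = 195.8): V_ud = 1/1.02·[0.2182·0.0000 + 0.7818·0.0000] = 0.0000
Node dd (S = 121.5): V_dd = 1/1.02·[0.2182·0.0000 + 0.7818·30.6500] = 23.4929
Node u (S = 217.5): V_u = 1/1.02·[0.2182·0.0000 + 0.7818·0.0000] = 0.0000
Node d (S = 135): V_d = 1/1.02·[0.2182·0.0000 + 0.7818·23.4929] = 18.0070
Node 0 (S = 150): V_0 = 1/1.02·[0.2182·0.0000 + 0.7818·18.0070] = 13.8022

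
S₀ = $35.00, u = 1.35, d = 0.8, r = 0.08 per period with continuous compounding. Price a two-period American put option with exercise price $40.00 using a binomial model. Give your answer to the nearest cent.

Risk-neutral probability p = (e^0.08 − 0.8)/(1.35 − 0.8) = 0.2833/0.5500 = 0.5151
Terminal stock prices: S_uu = 63.79, S_ud = 37.8, S_dd = 22.4
Terminal payoffs (K − S): max(-23.79, 0) = 0, max(2.2, 0) = 2.2, max(17.6, 0) = 17.6
Node u (S = 47.25): continuation = e^(−0.08)·[0.5151·0.0000 + 0.4849·2.2000] = 0.9848; exercise value = 0.0000 ≤ continuation, so V_u = 0.9848
Node d (S = 28): continuation = e^(−0.08)·[0.5151·2.2000 + 0.4849·17.6000] = 8.9247; exercise value = 12.0000 > continuation, so V_d = 12.0000 (exercise)
Node 0 (S = 35): continuation = e^(−0.08)·[0.5151·0.9848 + 0.4849·12.0000] = 5.8400; exercise value = 5.0000 ≤ continuation, so V_0 = 5.8400

$5.84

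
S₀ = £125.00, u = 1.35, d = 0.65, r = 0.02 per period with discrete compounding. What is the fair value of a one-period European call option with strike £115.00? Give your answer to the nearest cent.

Risk-neutral probability p = (1 + 0.02 − 0.65)/(1.35 − 0.65) = 0.3700/0.7000 = 0.5286
Terminal stock prices: S_u = 168.8, S_d = 81.25
Terminal payoffs (S − K): max(53.75, 0) = 53.75, max(-33.75, 0) = 0
Node 0 (S = 125): V_0 = 1/1.02·[0.5286·53.7500 + 0.4714·0.0000] = 27.8536

£27.85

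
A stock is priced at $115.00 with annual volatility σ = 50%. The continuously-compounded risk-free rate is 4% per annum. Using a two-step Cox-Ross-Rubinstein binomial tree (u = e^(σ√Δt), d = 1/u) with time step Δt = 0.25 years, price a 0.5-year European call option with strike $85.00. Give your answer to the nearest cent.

CRR parameters: u = e^(σ√Δt) = e^(0.5·√0.25) = 1.2840, d = 1/u = 0.7788
Per-period rate: rΔt = 0.04·0.25 = 0.01, so R = e^0.01 = 1.0101
Risk-neutral probability p = (e^0.01 − 0.7788)/(1.2840 − 0.7788) = 0.2312/0.5052 = 0.4577
Terminal stock prices: S_uu = 189.6, S_ud = 115, S_dd = 69.75
Terminal payoffs (S − K): max(104.6, 0) = 104.6, max(30, 0) = 30, max(-15.25, 0) = 0
Node u (S = 147.7): V_u = e^(−0.01)·[0.4577·104.6029 + 0.5423·30.0000] = 63.5087
Node d (S = 89.56): V_d = e^(−0.01)·[0.4577·30.0000 + 0.5423·0.0000] = 13.5948
Node 0 (S = 115): V_0 = e^(−0.01)·[0.4577·63.5087 + 0.5423·13.5948] = 36.0786

$36.08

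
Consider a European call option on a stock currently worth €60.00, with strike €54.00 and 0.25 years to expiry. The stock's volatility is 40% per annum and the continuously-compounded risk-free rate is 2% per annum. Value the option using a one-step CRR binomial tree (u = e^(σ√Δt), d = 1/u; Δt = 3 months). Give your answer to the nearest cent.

CRR parameters: u = e^(σ√Δt) = e^(0.4·√0.25) = 1.2214, d = 1/u = 0.8187
Per-period rate: rΔt = 0.02·0.25 = 0.005, so R = e^0.005 = 1.0050
Risk-neutral probability p = (e^0.005 − 0.8187)/(1.2214 − 0.8187) = 0.1863/0.4027 = 0.4626
Terminal stock prices: S_u = 73.28, S_d = 49.12
Terminal payoffs (S − K): max(19.28, 0) = 19.28, max(-4.876, 0) = 0
Node 0 (S = 60): V_0 = e^(−0.005)·[0.4626·19.2842 + 0.5374·0.0000] = 8.8766

€8.88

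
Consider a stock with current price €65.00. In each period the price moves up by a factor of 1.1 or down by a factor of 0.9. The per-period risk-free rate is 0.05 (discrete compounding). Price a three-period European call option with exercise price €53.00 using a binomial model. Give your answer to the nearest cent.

Risk-neutral probability p = (1 + 0.05 − 0.9)/(1.1 − 0.9) = 0.1500/0.2000 = 0.7500
Terminal stock prices: S_uuu = 86.52, S_uud = 70.79, S_udd = 57.92, S_ddd = 47.39
Terminal payoffs (S − K): max(33.52, 0) = 33.52, max(17.79, 0) = 17.79, max(4.915, 0) = 4.915, max(-5.615, 0) = 0
Node uu (S = 78.65): V_uu = 1/1.05·[0.7500·33.5150 + 0.2500·17.7850] = 28.1738
Node ud (S = 64.35): V_ud = 1/1.05·[0.7500·17.7850 + 0.2500·4.9150] = 13.8738
Node dd (S = 52.65): V_dd = 1/1.05·[0.7500·4.9150 + 0.2500·0.0000] = 3.5107
Node u (S = 71.5): V_u = 1/1.05·[0.7500·28.1738 + 0.2500·13.8738] = 23.4274
Node d (S = 58.5): V_d = 1/1.05·[0.7500·13.8738 + 0.2500·3.5107] = 10.7457
Node 0 (S = 65): V_0 = 1/1.05·[0.7500·23.4274 + 0.2500·10.7457] = 19.2924

€19.29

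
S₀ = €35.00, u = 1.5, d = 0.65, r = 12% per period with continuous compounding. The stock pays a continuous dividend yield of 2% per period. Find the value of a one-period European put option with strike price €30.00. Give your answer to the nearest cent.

Per-period risk-free factor R = e^0.12 = 1.1275; dividend-adjusted growth = e^(0.12−0.02) = 1.1052.
Risk-neutral probability p = (1.1052 − 0.65)/(1.5 − 0.65) = 0.4552/0.8500 = 0.5355
Terminal stock prices: S_u = 52.5, S_d = 22.75
Terminal payoffs (K − S): max(-22.5, 0) = 0, max(7.25, 0) = 7.25
Node 0 (S = 35): V_0 = e^(−0.12)·[0.5355·0.0000 + 0.4645·7.2500] = 2.9868

€2.99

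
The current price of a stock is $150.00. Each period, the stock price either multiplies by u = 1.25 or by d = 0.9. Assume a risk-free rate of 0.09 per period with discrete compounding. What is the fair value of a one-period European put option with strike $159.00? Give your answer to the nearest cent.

Risk-neutral probability p = (1 + 0.09 − 0.9)/(1.25 − 0.9) = 0.1900/0.3500 = 0.5429
Terminal stock prices: S_u = 187.5, S_d = 135
Terminal payoffs (K − S): max(-28.5, 0) = 0, max(24, 0) = 24
Node 0 (S = 150): V_0 = 1/1.09·[0.5429·0.0000 + 0.4571·24.0000] = 10.0655

$10.07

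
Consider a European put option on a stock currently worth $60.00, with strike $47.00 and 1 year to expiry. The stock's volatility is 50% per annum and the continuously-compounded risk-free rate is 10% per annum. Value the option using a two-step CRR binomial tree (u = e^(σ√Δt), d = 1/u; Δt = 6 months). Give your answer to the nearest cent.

CRR parameters: u = e^(σ√Δt) = e^(0.5·√0.5) = 1.4241, d = 1/u = 0.7022
Per-period rate: rΔt = 0.1·0.5 = 0.05, so R = e^0.05 = 1.0513
Risk-neutral probability p = (e^0.05 − 0.7022)/(1.4241 − 0.7022) = 0.3491/0.7219 = 0.4835
Terminal stock prices: S_uu = 121.7, S_ud = 60, S_dd = 29.58
Terminal payoffs (K − S): max(-74.69, 0) = 0, max(-13, 0) = 0, max(17.42, 0) = 17.42
Node u (S = 85.45): V_u = e^(−0.05)·[0.4835·0.0000 + 0.5165·0.0000] = 0.0000
Node d (S = 42.13): V_d = e^(−0.05)·[0.4835·0.0000 + 0.5165·17.4159] = 8.5559
Node 0 (S = 60): V_0 = e^(−0.05)·[0.4835·0.0000 + 0.5165·8.5559] = 4.2033

$4.20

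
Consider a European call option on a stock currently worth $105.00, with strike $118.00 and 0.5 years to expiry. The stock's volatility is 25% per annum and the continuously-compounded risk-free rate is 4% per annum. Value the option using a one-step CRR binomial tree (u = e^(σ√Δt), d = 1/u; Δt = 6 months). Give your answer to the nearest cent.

CRR parameters: u = e^(σ√Δt) = e^(0.25·√0.5) = 1.1934, d = 1/u = 0.8380
Per-period rate: rΔt = 0.04·0.5 = 0.02, so R = e^0.02 = 1.0202
Risk-neutral probability p = (e^0.02 − 0.8380)/(1.1934 − 0.8380) = 0.1822/0.3554 = 0.5128
Terminal stock prices: S_u = 125.3, S_d = 87.99
Terminal payoffs (S − K): max(7.303, 0) = 7.303, max(-30.01, 0) = 0
Node 0 (S = 105): V_0 = e^(−0.02)·[0.5128·7.3033 + 0.4872·0.0000] = 3.6707

$3.67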